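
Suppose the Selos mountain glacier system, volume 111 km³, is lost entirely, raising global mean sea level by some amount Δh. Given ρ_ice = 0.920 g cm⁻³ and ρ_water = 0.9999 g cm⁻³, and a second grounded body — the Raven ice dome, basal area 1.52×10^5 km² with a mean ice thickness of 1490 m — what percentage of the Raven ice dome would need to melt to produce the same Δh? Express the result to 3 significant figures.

≈ 0.0490 %

Equal sea-level rise means equal mass of meltwater, i.e. equal mass of ice lost.
Ice mass of Selos: 1.021×10^14 kg; ice mass of Raven: 2.084×10^17 kg.
Fraction required = 1.021×10^14 / 2.084×10^17 = 4.90×10^-4 → 0.0490 %.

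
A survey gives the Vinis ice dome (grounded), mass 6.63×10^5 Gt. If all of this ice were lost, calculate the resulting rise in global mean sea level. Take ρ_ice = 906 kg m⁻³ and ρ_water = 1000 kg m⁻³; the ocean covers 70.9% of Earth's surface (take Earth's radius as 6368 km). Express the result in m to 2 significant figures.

Vinis: 6.63×10^5 Gt = 6.630×10^17 kg; dividing by ρ_w = 1000 kg m⁻³ gives 6.630×10^14 m³ of water.
Spread over 3.61×10^14 m² of ocean, Δh = 6.630×10^14 / 3.61×10^14 = 1.84 m.

≈ 1.8 m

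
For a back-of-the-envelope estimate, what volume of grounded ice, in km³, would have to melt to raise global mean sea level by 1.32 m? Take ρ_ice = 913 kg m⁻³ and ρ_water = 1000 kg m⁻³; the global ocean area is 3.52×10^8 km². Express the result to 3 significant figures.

≈ 5.09×10^5 km³

Required water volume = Δh × A = 1.32 m × 3.52×10^14 m² = 4.646×10^14 m³ = 4.646×10^5 km³.
Ice volume = water volume × ρ_w/ρ_ice = 4.646×10^5 × 1000/913 = 5.09×10^5 km³.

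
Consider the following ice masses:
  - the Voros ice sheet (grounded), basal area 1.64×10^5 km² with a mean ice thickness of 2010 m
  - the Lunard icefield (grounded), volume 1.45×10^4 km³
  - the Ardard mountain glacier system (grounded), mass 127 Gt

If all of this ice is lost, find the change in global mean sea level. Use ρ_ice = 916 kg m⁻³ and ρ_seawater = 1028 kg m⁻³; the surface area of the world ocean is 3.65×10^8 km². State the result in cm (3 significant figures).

Voros: ice volume = 1.64×10^5 km² × 2010 m = 3.296×10^5 km³; 3.296×10^5 × (916/1028) = 2.937×10^5 km³ of water.
Lunard: 1.45×10^4 km³ × (916/1028) = 1.292×10^4 km³ of water.
Ardard: 127 Gt = 1.270×10^14 kg; dividing by ρ_w = 1028 kg m⁻³ gives 1.235×10^11 m³ of water.
Total added water ≈ 3.068×10^14 m³ over 3.65×10^14 m² → Δh = 0.840 m = 84.0 cm.

≈ 84.0 cm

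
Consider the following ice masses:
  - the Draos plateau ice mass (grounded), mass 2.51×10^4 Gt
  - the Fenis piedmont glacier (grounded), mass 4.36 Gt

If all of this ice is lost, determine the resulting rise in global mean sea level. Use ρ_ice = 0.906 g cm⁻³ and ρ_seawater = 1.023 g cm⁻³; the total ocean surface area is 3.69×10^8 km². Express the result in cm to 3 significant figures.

Draos: 2.51×10^4 Gt = 2.510×10^16 kg; dividing by ρ_w = 1.023 g cm⁻³ = 1023 kg m⁻³ gives 2.454×10^13 m³ of water.
Fenis: 4.36 Gt = 4.360×10^12 kg; dividing by ρ_w = 1023 kg m⁻³ gives 4.262×10^9 m³ of water.
Total added water ≈ 2.454×10^13 m³ over 3.69×10^14 m² → Δh = 0.0665 m = 6.65 cm.

≈ 6.65 cm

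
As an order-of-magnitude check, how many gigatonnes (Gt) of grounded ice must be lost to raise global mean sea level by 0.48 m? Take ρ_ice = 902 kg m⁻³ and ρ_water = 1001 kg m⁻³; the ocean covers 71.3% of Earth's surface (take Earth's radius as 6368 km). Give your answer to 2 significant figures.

≈ 1.7×10^5 Gt

Required water volume = Δh × A = 0.48 m × 3.63×10^14 m² = 1.744×10^14 m³.
ρ_w = 1001 kg m⁻³, so the mass of water = 1.744×10^14 m³ × 1001 kg m⁻³ = 1.746×10^17 kg = 1.7×10^5 Gt (and the same mass of ice, by conservation).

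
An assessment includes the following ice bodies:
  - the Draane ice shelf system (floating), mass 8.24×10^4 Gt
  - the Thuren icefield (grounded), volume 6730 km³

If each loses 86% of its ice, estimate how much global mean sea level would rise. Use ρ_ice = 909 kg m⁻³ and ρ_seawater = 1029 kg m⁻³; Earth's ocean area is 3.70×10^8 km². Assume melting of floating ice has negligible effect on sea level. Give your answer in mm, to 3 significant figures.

≈ 13.8 mm

The Draane ice shelf system is floating and already displaces its own weight of water, so its melt adds essentially nothing to sea level.
Thuren: 0.86 × 6730 km³ × (909/1029) = 5113 km³ of water.
Total added water ≈ 5.113×10^12 m³ over 3.70×10^14 m² → Δh = 0.0138 m = 13.8 mm.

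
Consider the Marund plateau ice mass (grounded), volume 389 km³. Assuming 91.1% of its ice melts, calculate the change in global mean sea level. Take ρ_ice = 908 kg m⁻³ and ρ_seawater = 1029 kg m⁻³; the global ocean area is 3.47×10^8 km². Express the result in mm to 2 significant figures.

Marund: 0.911 × 389 km³ × (908/1029) = 312.7 km³ of water.
Spread over 3.47×10^14 m² of ocean, Δh = 3.127×10^11 / 3.47×10^14 = 9.01×10^-4 m = 0.90 mm.

≈ 0.90 mm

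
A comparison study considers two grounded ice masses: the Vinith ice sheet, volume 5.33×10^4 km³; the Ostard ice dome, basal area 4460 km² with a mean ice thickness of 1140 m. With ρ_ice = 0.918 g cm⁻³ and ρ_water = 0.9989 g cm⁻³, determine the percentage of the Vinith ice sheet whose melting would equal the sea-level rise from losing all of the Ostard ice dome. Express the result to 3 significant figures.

≈ 9.54 %

Equal sea-level rise means equal mass of meltwater, i.e. equal mass of ice lost.
Ice mass of Ostard: 4.667×10^15 kg; ice mass of Vinith: 4.893×10^16 kg.
Fraction required = 4.667×10^15 / 4.893×10^16 = 0.0954 → 9.54 %.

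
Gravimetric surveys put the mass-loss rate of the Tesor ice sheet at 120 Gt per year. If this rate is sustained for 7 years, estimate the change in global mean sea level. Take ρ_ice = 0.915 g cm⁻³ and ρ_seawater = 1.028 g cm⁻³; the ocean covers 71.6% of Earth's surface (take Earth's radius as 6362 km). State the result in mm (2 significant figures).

Total mass lost = 120 Gt/yr × 7 yr = 840.0 Gt = 8.400×10^14 kg.
ρ_w = 1.028 g cm⁻³ = 1028 kg m⁻³, so water volume = 8.400×10^14 / 1028 = 8.171×10^11 m³.
Δh = 8.171×10^11 / 3.64×10^14 = 2.24×10^-3 m = 2.2 mm.

≈ 2.2 mm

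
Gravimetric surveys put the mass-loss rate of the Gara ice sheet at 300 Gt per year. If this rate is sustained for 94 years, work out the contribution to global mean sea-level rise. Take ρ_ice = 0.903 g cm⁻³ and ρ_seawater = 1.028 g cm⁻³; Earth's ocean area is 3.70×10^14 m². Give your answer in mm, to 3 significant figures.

Total mass lost = 300 Gt/yr × 94 yr = 2.820×10^4 Gt = 2.820×10^16 kg.
ρ_w = 1.028 g cm⁻³ = 1028 kg m⁻³, so water volume = 2.820×10^16 / 1028 = 2.743×10^13 m³.
Δh = 2.743×10^13 / 3.70×10^14 = 0.0741 m = 74.1 mm.

≈ 74.1 mm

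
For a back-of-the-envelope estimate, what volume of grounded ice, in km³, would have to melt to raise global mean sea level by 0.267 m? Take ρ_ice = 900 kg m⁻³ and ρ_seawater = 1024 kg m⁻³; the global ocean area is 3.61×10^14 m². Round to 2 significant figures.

≈ 1.1×10^5 km³

Required water volume = Δh × A = 0.267 m × 3.61×10^14 m² = 9.639×10^13 m³ = 9.639×10^4 km³.
Ice volume = water volume × ρ_w/ρ_ice = 9.639×10^4 × 1024/900 = 1.1×10^5 km³.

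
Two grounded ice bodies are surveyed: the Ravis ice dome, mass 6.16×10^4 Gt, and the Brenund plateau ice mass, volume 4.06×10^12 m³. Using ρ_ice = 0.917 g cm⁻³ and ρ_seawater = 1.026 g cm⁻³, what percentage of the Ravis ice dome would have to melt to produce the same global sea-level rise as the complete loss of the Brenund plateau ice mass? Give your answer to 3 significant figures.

Equal sea-level rise means equal mass of meltwater, i.e. equal mass of ice lost.
Ice mass of Brenund: 3.723×10^15 kg; ice mass of Ravis: 6.160×10^16 kg.
Fraction required = 3.723×10^15 / 6.160×10^16 = 0.0604 → 6.04 %.

≈ 6.04 %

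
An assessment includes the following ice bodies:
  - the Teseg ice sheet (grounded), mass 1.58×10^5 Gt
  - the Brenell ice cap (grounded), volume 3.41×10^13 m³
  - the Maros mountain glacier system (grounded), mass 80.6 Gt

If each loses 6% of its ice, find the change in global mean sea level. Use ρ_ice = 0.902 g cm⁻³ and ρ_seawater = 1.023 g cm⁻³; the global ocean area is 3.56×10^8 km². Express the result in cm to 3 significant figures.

Teseg: 0.06 × 1.58×10^5 Gt = 9.480×10^15 kg; dividing by ρ_w = 1.023 g cm⁻³ = 1023 kg m⁻³ gives 9.267×10^12 m³ of water.
Brenell: 0.06 × 3.41×10^13 m³ × (902/1023) = 1.804×10^12 m³ of water.
Maros: 0.06 × 80.6 Gt = 4.836×10^12 kg; dividing by ρ_w = 1023 kg m⁻³ gives 4.727×10^9 m³ of water.
Total added water ≈ 1.108×10^13 m³ over 3.56×10^14 m² → Δh = 0.0311 m = 3.11 cm.

≈ 3.11 cm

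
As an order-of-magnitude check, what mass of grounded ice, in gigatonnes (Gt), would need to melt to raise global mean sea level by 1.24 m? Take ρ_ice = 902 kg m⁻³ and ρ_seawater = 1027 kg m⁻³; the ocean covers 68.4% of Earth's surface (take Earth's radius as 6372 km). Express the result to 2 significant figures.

≈ 4.4×10^5 Gt

Required water volume = Δh × A = 1.24 m × 3.49×10^14 m² = 4.328×10^14 m³.
ρ_w = 1027 kg m⁻³, so the mass of water = 4.328×10^14 m³ × 1027 kg m⁻³ = 4.444×10^17 kg = 4.4×10^5 Gt (and the same mass of ice, by conservation).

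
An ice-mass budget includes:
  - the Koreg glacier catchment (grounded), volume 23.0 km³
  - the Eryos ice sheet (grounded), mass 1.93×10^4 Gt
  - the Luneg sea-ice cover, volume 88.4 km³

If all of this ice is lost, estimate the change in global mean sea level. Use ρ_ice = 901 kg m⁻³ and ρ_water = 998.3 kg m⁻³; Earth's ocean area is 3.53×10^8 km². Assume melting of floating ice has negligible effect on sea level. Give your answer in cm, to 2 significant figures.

≈ 5.5 cm

Koreg: 23.0 km³ × (901/998.3) = 20.76 km³ of water.
Eryos: 1.93×10^4 Gt = 1.930×10^16 kg; dividing by ρ_w = 998.3 kg m⁻³ gives 1.933×10^13 m³ of water.
The Luneg sea-ice cover is floating and already displaces its own weight of water, so its melt adds essentially nothing to sea level.
Total added water ≈ 1.935×10^13 m³ over 3.53×10^14 m² → Δh = 0.0548 m = 5.5 cm.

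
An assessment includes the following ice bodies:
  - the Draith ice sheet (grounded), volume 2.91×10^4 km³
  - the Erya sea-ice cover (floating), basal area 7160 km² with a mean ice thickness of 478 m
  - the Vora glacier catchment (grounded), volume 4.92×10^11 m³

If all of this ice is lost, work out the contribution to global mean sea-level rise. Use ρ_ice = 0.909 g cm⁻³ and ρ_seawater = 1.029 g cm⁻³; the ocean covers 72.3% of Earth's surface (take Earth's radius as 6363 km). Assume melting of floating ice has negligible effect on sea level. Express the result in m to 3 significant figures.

≈ 0.0711 m

Draith: 2.91×10^4 km³ × (909/1029) = 2.571×10^4 km³ of water.
The Erya sea-ice cover is floating and already displaces its own weight of water, so its melt adds essentially nothing to sea level.
Vora: 4.92×10^11 m³ × (909/1029) = 4.346×10^11 m³ of water.
Total added water ≈ 2.614×10^13 m³ over 3.68×10^14 m² → Δh = 0.0711 m.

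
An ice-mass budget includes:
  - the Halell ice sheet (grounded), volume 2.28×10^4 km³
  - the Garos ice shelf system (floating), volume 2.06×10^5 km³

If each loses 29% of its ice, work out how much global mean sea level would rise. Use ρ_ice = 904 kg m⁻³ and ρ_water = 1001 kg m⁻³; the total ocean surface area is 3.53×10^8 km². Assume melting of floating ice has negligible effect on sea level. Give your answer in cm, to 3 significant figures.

≈ 1.69 cm

Halell: 0.29 × 2.28×10^4 km³ × (904/1001) = 5971 km³ of water.
The Garos ice shelf system is floating and already displaces its own weight of water, so its melt adds essentially nothing to sea level.
Total added water ≈ 5.971×10^12 m³ over 3.53×10^14 m² → Δh = 0.0169 m = 1.69 cm.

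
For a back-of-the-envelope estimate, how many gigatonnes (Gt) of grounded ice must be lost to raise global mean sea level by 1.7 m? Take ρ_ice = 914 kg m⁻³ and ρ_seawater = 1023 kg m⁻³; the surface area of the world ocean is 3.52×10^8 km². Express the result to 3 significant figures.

≈ 6.12×10^5 Gt

Required water volume = Δh × A = 1.7 m × 3.52×10^14 m² = 5.984×10^14 m³.
ρ_w = 1023 kg m⁻³, so the mass of water = 5.984×10^14 m³ × 1023 kg m⁻³ = 6.122×10^17 kg = 6.12×10^5 Gt (and the same mass of ice, by conservation).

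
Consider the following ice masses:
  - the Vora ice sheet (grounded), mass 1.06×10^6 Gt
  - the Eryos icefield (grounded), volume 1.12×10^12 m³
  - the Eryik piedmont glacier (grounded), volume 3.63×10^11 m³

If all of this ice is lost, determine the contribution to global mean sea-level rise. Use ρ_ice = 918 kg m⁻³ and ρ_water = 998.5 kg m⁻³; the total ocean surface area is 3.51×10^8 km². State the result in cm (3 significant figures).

≈ 303 cm

Vora: 1.06×10^6 Gt = 1.060×10^18 kg; dividing by ρ_w = 998.5 kg m⁻³ gives 1.062×10^15 m³ of water.
Eryos: 1.12×10^12 m³ × (918/998.5) = 1.030×10^12 m³ of water.
Eryik: 3.63×10^11 m³ × (918/998.5) = 3.337×10^11 m³ of water.
Total added water ≈ 1.063×10^15 m³ over 3.51×10^14 m² → Δh = 3.03 m = 303 cm.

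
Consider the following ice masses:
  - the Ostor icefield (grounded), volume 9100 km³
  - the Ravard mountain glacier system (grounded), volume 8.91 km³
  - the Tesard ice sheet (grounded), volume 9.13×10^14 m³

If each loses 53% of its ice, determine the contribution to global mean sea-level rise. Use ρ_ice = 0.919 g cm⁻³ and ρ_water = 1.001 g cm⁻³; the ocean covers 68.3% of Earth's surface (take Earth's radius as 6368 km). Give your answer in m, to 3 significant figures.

≈ 1.29 m

Ostor: 0.53 × 9100 km³ × (919/1001) = 4428 km³ of water.
Ravard: 0.53 × 8.91 km³ × (919/1001) = 4.335 km³ of water.
Tesard: 0.53 × 9.13×10^14 m³ × (919/1001) = 4.443×10^14 m³ of water.
Total added water ≈ 4.487×10^14 m³ over 3.48×10^14 m² → Δh = 1.29 m.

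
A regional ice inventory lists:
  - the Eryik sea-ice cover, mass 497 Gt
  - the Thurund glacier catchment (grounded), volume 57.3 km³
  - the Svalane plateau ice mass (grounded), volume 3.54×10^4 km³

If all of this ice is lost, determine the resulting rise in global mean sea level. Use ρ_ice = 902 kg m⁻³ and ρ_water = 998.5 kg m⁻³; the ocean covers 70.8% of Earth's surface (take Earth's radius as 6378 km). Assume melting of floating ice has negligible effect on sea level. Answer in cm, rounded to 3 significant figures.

The Eryik sea-ice cover is floating and already displaces its own weight of water, so its melt adds essentially nothing to sea level.
Thurund: 57.3 km³ × (902/998.5) = 51.76 km³ of water.
Svalane: 3.54×10^4 km³ × (902/998.5) = 3.198×10^4 km³ of water.
Total added water ≈ 3.203×10^13 m³ over 3.62×10^14 m² → Δh = 0.0885 m = 8.85 cm.

≈ 8.85 cm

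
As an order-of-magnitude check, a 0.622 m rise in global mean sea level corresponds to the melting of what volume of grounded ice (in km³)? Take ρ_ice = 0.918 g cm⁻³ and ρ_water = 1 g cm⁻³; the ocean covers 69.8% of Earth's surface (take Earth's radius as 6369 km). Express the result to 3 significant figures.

≈ 2.41×10^5 km³

Required water volume = Δh × A = 0.622 m × 3.56×10^14 m² = 2.213×10^14 m³ = 2.213×10^5 km³.
Ice volume = water volume × ρ_w/ρ_ice = 2.213×10^5 × 1000/918 = 2.41×10^5 km³.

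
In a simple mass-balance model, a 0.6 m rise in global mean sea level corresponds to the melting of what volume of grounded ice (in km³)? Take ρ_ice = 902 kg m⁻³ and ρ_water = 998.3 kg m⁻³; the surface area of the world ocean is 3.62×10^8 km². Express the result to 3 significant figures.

≈ 2.40×10^5 km³

Required water volume = Δh × A = 0.6 m × 3.62×10^14 m² = 2.172×10^14 m³ = 2.172×10^5 km³.
Ice volume = water volume × ρ_w/ρ_ice = 2.172×10^5 × 998.3/902 = 2.40×10^5 km³.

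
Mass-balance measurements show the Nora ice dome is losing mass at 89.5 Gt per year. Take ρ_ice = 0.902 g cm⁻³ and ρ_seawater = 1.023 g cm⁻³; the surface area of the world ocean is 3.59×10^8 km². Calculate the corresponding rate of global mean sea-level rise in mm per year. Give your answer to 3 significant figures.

ρ_w = 1.023 g cm⁻³ = 1023 kg m⁻³. Annual water volume added = 89.5 Gt / ρ_w = 8.950×10^13 kg / 1023 kg m⁻³ = 8.749×10^10 m³.
Δh per year = 8.749×10^10 / 3.59×10^14 = 2.44×10^-4 m = 0.244 mm.

≈ 0.244 mm/yr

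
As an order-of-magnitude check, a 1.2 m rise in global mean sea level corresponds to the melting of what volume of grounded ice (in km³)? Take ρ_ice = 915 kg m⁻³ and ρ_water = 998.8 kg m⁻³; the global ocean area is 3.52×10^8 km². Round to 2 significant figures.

≈ 4.6×10^5 km³

Required water volume = Δh × A = 1.2 m × 3.52×10^14 m² = 4.224×10^14 m³ = 4.224×10^5 km³.
Ice volume = water volume × ρ_w/ρ_ice = 4.224×10^5 × 998.8/915 = 4.6×10^5 km³.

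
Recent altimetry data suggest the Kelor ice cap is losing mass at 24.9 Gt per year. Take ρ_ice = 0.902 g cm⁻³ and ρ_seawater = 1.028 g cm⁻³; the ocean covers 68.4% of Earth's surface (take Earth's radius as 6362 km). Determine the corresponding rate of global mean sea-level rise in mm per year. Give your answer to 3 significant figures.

ρ_w = 1.028 g cm⁻³ = 1028 kg m⁻³. Annual water volume added = 24.9 Gt / ρ_w = 2.490×10^13 kg / 1028 kg m⁻³ = 2.422×10^10 m³.
Δh per year = 2.422×10^10 / 3.48×10^14 = 6.96×10^-5 m = 0.0696 mm.

≈ 0.0696 mm/yr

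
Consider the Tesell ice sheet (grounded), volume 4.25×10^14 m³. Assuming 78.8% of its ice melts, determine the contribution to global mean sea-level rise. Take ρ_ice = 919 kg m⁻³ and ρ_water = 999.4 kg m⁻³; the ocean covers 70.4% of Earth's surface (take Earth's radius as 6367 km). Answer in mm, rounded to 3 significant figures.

Tesell: 0.788 × 4.25×10^14 m³ × (919/999.4) = 3.080×10^14 m³ of water.
Spread over 3.59×10^14 m² of ocean, Δh = 3.080×10^14 / 3.59×10^14 = 0.859 m = 859 mm.

≈ 859 mm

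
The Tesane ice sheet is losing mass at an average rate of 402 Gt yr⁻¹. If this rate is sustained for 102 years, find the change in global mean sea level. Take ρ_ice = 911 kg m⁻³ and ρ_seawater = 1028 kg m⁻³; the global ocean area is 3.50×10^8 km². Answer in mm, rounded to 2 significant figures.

≈ 110 mm

Total mass lost = 402 Gt/yr × 102 yr = 4.100×10^4 Gt = 4.100×10^16 kg.
ρ_w = 1028 kg m⁻³, so water volume = 4.100×10^16 / 1028 = 3.989×10^13 m³.
Δh = 3.989×10^13 / 3.50×10^14 = 0.114 m = 110 mm.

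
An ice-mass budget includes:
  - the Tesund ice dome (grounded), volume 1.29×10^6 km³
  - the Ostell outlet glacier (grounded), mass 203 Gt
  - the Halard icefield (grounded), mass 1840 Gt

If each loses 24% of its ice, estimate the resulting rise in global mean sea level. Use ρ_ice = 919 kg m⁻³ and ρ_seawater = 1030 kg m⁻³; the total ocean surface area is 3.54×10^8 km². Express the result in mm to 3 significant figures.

≈ 782 mm

Tesund: 0.24 × 1.29×10^6 km³ × (919/1030) = 2.762×10^5 km³ of water.
Ostell: 0.24 × 203 Gt = 4.872×10^13 kg; dividing by ρ_w = 1030 kg m⁻³ gives 4.730×10^10 m³ of water.
Halard: 0.24 × 1840 Gt = 4.416×10^14 kg; dividing by ρ_w = 1030 kg m⁻³ gives 4.287×10^11 m³ of water.
Total added water ≈ 2.767×10^14 m³ over 3.54×10^14 m² → Δh = 0.782 m = 782 mm.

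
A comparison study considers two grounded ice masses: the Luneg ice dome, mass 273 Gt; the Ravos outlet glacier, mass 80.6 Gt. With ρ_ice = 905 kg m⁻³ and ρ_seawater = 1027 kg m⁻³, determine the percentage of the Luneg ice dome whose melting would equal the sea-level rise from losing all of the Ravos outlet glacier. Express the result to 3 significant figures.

Equal sea-level rise means equal mass of meltwater, i.e. equal mass of ice lost.
Ice mass of Ravos: 8.060×10^13 kg; ice mass of Luneg: 2.730×10^14 kg.
Fraction required = 8.060×10^13 / 2.730×10^14 = 0.295 → 29.5 %.

≈ 29.5 %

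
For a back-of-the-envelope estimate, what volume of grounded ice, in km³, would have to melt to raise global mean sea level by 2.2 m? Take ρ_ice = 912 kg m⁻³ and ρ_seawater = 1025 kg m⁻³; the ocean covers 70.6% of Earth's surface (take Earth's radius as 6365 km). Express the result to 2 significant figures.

Required water volume = Δh × A = 2.2 m × 3.59×10^14 m² = 7.907×10^14 m³ = 7.907×10^5 km³.
Ice volume = water volume × ρ_w/ρ_ice = 7.907×10^5 × 1025/912 = 8.9×10^5 km³.

≈ 8.9×10^5 km³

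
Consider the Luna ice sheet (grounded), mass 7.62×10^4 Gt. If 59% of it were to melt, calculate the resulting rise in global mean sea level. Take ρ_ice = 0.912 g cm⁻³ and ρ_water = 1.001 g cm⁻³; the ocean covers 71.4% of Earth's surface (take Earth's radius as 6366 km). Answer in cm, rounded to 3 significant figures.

Luna: 0.59 × 7.62×10^4 Gt = 4.496×10^16 kg; dividing by ρ_w = 1.001 g cm⁻³ = 1001 kg m⁻³ gives 4.491×10^13 m³ of water.
Spread over 3.64×10^14 m² of ocean, Δh = 4.491×10^13 / 3.64×10^14 = 0.124 m = 12.4 cm.

≈ 12.4 cm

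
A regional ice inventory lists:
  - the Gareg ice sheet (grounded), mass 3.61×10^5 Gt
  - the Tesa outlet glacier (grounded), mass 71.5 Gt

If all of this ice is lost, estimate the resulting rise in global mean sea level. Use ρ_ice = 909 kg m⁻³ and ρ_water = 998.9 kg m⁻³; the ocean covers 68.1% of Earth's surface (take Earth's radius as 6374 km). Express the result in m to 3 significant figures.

Gareg: 3.61×10^5 Gt = 3.610×10^17 kg; dividing by ρ_w = 998.9 kg m⁻³ gives 3.614×10^14 m³ of water.
Tesa: 71.5 Gt = 7.150×10^13 kg; dividing by ρ_w = 998.9 kg m⁻³ gives 7.158×10^10 m³ of water.
Total added water ≈ 3.615×10^14 m³ over 3.48×10^14 m² → Δh = 1.04 m.

≈ 1.04 m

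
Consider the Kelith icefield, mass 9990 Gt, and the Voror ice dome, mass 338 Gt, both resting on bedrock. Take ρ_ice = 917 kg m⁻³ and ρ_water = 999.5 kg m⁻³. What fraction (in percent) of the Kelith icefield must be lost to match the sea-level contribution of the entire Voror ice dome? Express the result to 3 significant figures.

Equal sea-level rise means equal mass of meltwater, i.e. equal mass of ice lost.
Ice mass of Voror: 3.380×10^14 kg; ice mass of Kelith: 9.990×10^15 kg.
Fraction required = 3.380×10^14 / 9.990×10^15 = 0.0338 → 3.38 %.

≈ 3.38 %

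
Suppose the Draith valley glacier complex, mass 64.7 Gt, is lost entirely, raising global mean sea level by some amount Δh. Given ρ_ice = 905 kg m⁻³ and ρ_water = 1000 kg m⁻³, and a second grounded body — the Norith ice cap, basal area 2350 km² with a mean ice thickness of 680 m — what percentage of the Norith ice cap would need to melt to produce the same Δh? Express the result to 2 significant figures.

Equal sea-level rise means equal mass of meltwater, i.e. equal mass of ice lost.
Ice mass of Draith: 6.470×10^13 kg; ice mass of Norith: 1.446×10^15 kg.
Fraction required = 6.470×10^13 / 1.446×10^15 = 0.0447 → 4.5 %.

≈ 4.5 %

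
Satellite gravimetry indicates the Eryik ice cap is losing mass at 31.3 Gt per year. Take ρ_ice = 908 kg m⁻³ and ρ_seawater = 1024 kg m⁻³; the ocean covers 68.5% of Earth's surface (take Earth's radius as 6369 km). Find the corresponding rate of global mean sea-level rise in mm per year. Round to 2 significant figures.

≈ 0.088 mm/yr

ρ_w = 1024 kg m⁻³. Annual water volume added = 31.3 Gt / ρ_w = 3.130×10^13 kg / 1024 kg m⁻³ = 3.057×10^10 m³.
Δh per year = 3.057×10^10 / 3.49×10^14 = 8.75×10^-5 m = 0.088 mm.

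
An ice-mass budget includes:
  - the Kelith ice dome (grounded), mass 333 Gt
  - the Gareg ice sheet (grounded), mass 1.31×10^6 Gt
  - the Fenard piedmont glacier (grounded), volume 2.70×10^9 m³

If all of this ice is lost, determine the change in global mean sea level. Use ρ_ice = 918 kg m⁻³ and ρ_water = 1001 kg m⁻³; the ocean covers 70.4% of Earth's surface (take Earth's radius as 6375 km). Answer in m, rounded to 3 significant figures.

Kelith: 333 Gt = 3.330×10^14 kg; dividing by ρ_w = 1001 kg m⁻³ gives 3.327×10^11 m³ of water.
Gareg: 1.31×10^6 Gt = 1.310×10^18 kg; dividing by ρ_w = 1001 kg m⁻³ gives 1.309×10^15 m³ of water.
Fenard: 2.70×10^9 m³ × (918/1001) = 2.476×10^9 m³ of water.
Total added water ≈ 1.309×10^15 m³ over 3.60×10^14 m² → Δh = 3.64 m.

≈ 3.64 m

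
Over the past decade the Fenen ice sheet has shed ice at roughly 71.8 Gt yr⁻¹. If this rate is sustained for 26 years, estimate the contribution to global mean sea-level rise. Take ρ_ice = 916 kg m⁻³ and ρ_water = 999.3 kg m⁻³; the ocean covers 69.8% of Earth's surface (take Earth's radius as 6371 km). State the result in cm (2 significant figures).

Total mass lost = 71.8 Gt/yr × 26 yr = 1867 Gt = 1.867×10^15 kg.
ρ_w = 999.3 kg m⁻³, so water volume = 1.867×10^15 / 999.3 = 1.868×10^12 m³.
Δh = 1.868×10^12 / 3.56×10^14 = 5.25×10^-3 m = 0.52 cm.

≈ 0.52 cm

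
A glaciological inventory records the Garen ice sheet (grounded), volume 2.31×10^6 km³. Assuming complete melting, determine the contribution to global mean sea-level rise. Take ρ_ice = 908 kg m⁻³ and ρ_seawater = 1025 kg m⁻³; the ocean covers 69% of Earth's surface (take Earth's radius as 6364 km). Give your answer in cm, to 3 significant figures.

≈ 583 cm

Garen: 2.31×10^6 km³ × (908/1025) = 2.046×10^6 km³ of water.
Spread over 3.51×10^14 m² of ocean, Δh = 2.046×10^15 / 3.51×10^14 = 5.83 m = 583 cm.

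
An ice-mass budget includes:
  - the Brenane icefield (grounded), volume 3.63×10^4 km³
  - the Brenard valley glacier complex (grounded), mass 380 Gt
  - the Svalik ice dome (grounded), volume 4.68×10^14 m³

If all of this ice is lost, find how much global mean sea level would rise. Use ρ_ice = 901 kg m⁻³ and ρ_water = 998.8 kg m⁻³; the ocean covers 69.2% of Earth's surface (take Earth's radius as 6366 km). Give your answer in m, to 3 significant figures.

≈ 1.29 m

Brenane: 3.63×10^4 km³ × (901/998.8) = 3.275×10^4 km³ of water.
Brenard: 380 Gt = 3.800×10^14 kg; dividing by ρ_w = 998.8 kg m⁻³ gives 3.805×10^11 m³ of water.
Svalik: 4.68×10^14 m³ × (901/998.8) = 4.222×10^14 m³ of water.
Total added water ≈ 4.553×10^14 m³ over 3.52×10^14 m² → Δh = 1.29 m.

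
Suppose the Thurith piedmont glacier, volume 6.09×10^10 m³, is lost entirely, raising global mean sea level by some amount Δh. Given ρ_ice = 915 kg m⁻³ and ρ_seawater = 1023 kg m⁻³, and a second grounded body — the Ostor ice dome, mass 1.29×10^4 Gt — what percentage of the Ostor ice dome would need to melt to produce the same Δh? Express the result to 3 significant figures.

Equal sea-level rise means equal mass of meltwater, i.e. equal mass of ice lost.
Ice mass of Thurith: 5.572×10^13 kg; ice mass of Ostor: 1.290×10^16 kg.
Fraction required = 5.572×10^13 / 1.290×10^16 = 4.32×10^-3 → 0.432 %.

≈ 0.432 %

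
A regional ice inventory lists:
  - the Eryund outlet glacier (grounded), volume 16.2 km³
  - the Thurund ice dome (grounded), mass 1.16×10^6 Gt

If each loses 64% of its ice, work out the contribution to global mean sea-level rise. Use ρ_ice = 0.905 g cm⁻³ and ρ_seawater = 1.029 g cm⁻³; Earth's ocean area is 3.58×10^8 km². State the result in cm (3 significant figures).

Eryund: 0.64 × 16.2 km³ × (905/1029) = 9.119 km³ of water.
Thurund: 0.64 × 1.16×10^6 Gt = 7.424×10^17 kg; dividing by ρ_w = 1.029 g cm⁻³ = 1029 kg m⁻³ gives 7.215×10^14 m³ of water.
Total added water ≈ 7.215×10^14 m³ over 3.58×10^14 m² → Δh = 2.02 m = 202 cm.

≈ 202 cm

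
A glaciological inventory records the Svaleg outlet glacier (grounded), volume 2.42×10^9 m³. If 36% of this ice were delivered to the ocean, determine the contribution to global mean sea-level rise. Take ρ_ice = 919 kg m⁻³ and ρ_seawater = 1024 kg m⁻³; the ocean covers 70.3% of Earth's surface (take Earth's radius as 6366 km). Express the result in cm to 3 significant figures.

≈ 2.18×10^-4 cm

Svaleg: 0.36 × 2.42×10^9 m³ × (919/1024) = 7.819×10^8 m³ of water.
Spread over 3.58×10^14 m² of ocean, Δh = 7.819×10^8 / 3.58×10^14 = 2.18×10^-6 m = 2.18×10^-4 cm.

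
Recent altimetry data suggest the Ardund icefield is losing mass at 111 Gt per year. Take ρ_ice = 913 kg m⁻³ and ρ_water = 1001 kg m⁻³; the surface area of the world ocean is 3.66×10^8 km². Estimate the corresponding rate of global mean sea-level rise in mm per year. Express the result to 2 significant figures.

≈ 0.30 mm/yr

ρ_w = 1001 kg m⁻³. Annual water volume added = 111 Gt / ρ_w = 1.110×10^14 kg / 1001 kg m⁻³ = 1.109×10^11 m³.
Δh per year = 1.109×10^11 / 3.66×10^14 = 3.03×10^-4 m = 0.30 mm.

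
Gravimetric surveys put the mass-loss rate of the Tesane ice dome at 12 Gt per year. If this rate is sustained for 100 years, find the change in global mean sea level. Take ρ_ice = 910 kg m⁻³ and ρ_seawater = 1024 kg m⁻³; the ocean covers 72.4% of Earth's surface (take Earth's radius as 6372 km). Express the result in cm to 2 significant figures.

Total mass lost = 12 Gt/yr × 100 yr = 1200 Gt = 1.200×10^15 kg.
ρ_w = 1024 kg m⁻³, so water volume = 1.200×10^15 / 1024 = 1.172×10^12 m³.
Δh = 1.172×10^12 / 3.69×10^14 = 3.17×10^-3 m = 0.32 cm.

≈ 0.32 cm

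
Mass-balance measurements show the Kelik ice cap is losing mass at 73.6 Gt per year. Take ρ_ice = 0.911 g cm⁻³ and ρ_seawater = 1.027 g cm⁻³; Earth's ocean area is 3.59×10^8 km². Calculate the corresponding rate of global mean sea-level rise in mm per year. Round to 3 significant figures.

ρ_w = 1.027 g cm⁻³ = 1027 kg m⁻³. Annual water volume added = 73.6 Gt / ρ_w = 7.360×10^13 kg / 1027 kg m⁻³ = 7.167×10^10 m³.
Δh per year = 7.167×10^10 / 3.59×10^14 = 2.00×10^-4 m = 0.200 mm.

≈ 0.200 mm/yr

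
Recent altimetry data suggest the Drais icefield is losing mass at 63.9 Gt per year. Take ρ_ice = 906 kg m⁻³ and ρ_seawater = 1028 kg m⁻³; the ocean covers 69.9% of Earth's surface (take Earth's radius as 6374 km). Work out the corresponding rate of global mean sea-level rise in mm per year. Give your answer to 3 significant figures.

ρ_w = 1028 kg m⁻³. Annual water volume added = 63.9 Gt / ρ_w = 6.390×10^13 kg / 1028 kg m⁻³ = 6.216×10^10 m³.
Δh per year = 6.216×10^10 / 3.57×10^14 = 1.74×10^-4 m = 0.174 mm.

≈ 0.174 mm/yr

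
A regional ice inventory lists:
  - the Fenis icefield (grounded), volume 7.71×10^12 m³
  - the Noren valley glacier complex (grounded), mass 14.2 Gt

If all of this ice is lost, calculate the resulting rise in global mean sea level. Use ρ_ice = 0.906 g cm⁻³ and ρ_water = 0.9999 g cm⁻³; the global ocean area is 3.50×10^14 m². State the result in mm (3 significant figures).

≈ 20.0 mm

Fenis: 7.71×10^12 m³ × (906/999.9) = 6.986×10^12 m³ of water.
Noren: 14.2 Gt = 1.420×10^13 kg; dividing by ρ_w = 0.9999 g cm⁻³ = 999.9 kg m⁻³ gives 1.420×10^10 m³ of water.
Total added water ≈ 7.000×10^12 m³ over 3.50×10^14 m² → Δh = 0.0200 m = 20.0 mm.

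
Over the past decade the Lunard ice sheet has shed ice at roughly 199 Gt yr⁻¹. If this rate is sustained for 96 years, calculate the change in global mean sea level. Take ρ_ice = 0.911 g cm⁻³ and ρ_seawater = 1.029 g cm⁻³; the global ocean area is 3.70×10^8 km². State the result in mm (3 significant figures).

≈ 50.2 mm

Total mass lost = 199 Gt/yr × 96 yr = 1.910×10^4 Gt = 1.910×10^16 kg.
ρ_w = 1.029 g cm⁻³ = 1029 kg m⁻³, so water volume = 1.910×10^16 / 1029 = 1.857×10^13 m³.
Δh = 1.857×10^13 / 3.70×10^14 = 0.0502 m = 50.2 mm.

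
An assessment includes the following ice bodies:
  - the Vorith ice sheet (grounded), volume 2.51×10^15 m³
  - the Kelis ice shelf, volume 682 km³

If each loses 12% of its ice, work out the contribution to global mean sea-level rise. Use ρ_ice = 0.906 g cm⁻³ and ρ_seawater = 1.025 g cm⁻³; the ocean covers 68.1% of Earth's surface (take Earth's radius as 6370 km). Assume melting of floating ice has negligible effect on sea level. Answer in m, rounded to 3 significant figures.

≈ 0.767 m

Vorith: 0.12 × 2.51×10^15 m³ × (906/1025) = 2.662×10^14 m³ of water.
The Kelis ice shelf is floating and already displaces its own weight of water, so its melt adds essentially nothing to sea level.
Total added water ≈ 2.662×10^14 m³ over 3.47×10^14 m² → Δh = 0.767 m.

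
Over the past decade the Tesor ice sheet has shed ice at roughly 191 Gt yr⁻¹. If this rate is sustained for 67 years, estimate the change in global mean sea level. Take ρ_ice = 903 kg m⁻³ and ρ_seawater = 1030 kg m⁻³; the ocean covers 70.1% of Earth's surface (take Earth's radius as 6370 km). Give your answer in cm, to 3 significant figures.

Total mass lost = 191 Gt/yr × 67 yr = 1.280×10^4 Gt = 1.280×10^16 kg.
ρ_w = 1030 kg m⁻³, so water volume = 1.280×10^16 / 1030 = 1.242×10^13 m³.
Δh = 1.242×10^13 / 3.57×10^14 = 0.0348 m = 3.48 cm.

≈ 3.48 cm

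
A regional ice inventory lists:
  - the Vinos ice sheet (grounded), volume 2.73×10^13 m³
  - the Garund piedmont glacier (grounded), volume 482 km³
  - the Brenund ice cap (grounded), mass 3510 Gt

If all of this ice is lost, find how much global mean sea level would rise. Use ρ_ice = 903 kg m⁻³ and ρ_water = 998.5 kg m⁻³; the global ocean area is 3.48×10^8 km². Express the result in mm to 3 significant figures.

Vinos: 2.73×10^13 m³ × (903/998.5) = 2.469×10^13 m³ of water.
Garund: 482 km³ × (903/998.5) = 435.9 km³ of water.
Brenund: 3510 Gt = 3.510×10^15 kg; dividing by ρ_w = 998.5 kg m⁻³ gives 3.515×10^12 m³ of water.
Total added water ≈ 2.864×10^13 m³ over 3.48×10^14 m² → Δh = 0.0823 m = 82.3 mm.

≈ 82.3 mm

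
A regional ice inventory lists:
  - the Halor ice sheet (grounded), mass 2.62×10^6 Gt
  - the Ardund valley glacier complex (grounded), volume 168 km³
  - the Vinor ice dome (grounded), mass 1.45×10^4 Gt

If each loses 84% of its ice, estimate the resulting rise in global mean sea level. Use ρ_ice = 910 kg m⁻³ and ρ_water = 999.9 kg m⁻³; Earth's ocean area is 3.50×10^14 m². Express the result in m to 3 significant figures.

≈ 6.32 m

Halor: 0.84 × 2.62×10^6 Gt = 2.201×10^18 kg; dividing by ρ_w = 999.9 kg m⁻³ gives 2.201×10^15 m³ of water.
Ardund: 0.84 × 168 km³ × (910/999.9) = 128.4 km³ of water.
Vinor: 0.84 × 1.45×10^4 Gt = 1.218×10^16 kg; dividing by ρ_w = 999.9 kg m⁻³ gives 1.218×10^13 m³ of water.
Total added water ≈ 2.213×10^15 m³ over 3.50×10^14 m² → Δh = 6.32 m.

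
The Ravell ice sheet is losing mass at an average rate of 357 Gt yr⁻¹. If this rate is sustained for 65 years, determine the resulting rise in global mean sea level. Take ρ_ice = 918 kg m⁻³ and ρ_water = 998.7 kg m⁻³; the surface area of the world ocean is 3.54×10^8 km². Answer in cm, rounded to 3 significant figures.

Total mass lost = 357 Gt/yr × 65 yr = 2.320×10^4 Gt = 2.320×10^16 kg.
ρ_w = 998.7 kg m⁻³, so water volume = 2.320×10^16 / 998.7 = 2.324×10^13 m³.
Δh = 2.324×10^13 / 3.54×10^14 = 0.0656 m = 6.56 cm.

≈ 6.56 cm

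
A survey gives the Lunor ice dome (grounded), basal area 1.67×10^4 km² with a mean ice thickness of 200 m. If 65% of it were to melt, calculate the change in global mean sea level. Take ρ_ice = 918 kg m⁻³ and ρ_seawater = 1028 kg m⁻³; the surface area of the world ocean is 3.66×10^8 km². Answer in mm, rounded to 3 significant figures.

Lunor: ice volume = 1.67×10^4 km² × 200 m = 3340 km³; 0.65 × 3340 × (918/1028) = 1939 km³ of water.
Spread over 3.66×10^14 m² of ocean, Δh = 1.939×10^12 / 3.66×10^14 = 5.30×10^-3 m = 5.30 mm.

≈ 5.30 mm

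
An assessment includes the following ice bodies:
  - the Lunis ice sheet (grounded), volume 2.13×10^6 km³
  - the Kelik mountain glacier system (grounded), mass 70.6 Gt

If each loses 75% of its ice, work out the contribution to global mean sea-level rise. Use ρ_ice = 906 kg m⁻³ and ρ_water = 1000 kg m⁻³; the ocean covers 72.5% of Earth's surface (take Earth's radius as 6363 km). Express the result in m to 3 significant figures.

Lunis: 0.75 × 2.13×10^6 km³ × (906/1000) = 1.447×10^6 km³ of water.
Kelik: 0.75 × 70.6 Gt = 5.295×10^13 kg; dividing by ρ_w = 1000 kg m⁻³ gives 5.295×10^10 m³ of water.
Total added water ≈ 1.447×10^15 m³ over 3.69×10^14 m² → Δh = 3.92 m.

≈ 3.92 m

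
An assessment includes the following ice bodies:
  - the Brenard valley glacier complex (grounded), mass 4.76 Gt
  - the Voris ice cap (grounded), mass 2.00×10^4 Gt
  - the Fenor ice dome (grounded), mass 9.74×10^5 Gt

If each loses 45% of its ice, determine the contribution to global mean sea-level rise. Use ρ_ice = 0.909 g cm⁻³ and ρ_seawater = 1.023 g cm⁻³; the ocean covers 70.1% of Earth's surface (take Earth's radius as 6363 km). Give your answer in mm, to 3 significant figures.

Brenard: 0.45 × 4.76 Gt = 2.142×10^12 kg; dividing by ρ_w = 1.023 g cm⁻³ = 1023 kg m⁻³ gives 2.094×10^9 m³ of water.
Voris: 0.45 × 2.00×10^4 Gt = 9.000×10^15 kg; dividing by ρ_w = 1023 kg m⁻³ gives 8.798×10^12 m³ of water.
Fenor: 0.45 × 9.74×10^5 Gt = 4.383×10^17 kg; dividing by ρ_w = 1023 kg m⁻³ gives 4.284×10^14 m³ of water.
Total added water ≈ 4.372×10^14 m³ over 3.57×10^14 m² → Δh = 1.23 m = 1230 mm.

≈ 1230 mm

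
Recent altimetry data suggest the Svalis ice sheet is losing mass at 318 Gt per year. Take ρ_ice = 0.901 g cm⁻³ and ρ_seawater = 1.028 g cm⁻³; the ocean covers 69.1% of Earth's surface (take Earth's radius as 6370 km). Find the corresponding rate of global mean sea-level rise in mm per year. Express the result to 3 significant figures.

≈ 0.878 mm/yr

ρ_w = 1.028 g cm⁻³ = 1028 kg m⁻³. Annual water volume added = 318 Gt / ρ_w = 3.180×10^14 kg / 1028 kg m⁻³ = 3.093×10^11 m³.
Δh per year = 3.093×10^11 / 3.52×10^14 = 8.78×10^-4 m = 0.878 mm.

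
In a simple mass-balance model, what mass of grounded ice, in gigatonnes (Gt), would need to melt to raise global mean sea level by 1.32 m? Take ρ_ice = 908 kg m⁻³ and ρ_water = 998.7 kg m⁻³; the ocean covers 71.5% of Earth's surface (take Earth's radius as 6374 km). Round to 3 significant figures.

Required water volume = Δh × A = 1.32 m × 3.65×10^14 m² = 4.819×10^14 m³.
ρ_w = 998.7 kg m⁻³, so the mass of water = 4.819×10^14 m³ × 998.7 kg m⁻³ = 4.812×10^17 kg = 4.81×10^5 Gt (and the same mass of ice, by conservation).

≈ 4.81×10^5 Gt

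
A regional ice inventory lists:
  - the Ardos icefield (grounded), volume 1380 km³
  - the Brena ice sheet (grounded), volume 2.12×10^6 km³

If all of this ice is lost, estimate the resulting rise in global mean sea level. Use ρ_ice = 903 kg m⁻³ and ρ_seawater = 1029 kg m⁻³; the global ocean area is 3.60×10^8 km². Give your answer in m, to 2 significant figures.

Ardos: 1380 km³ × (903/1029) = 1211 km³ of water.
Brena: 2.12×10^6 km³ × (903/1029) = 1.860×10^6 km³ of water.
Total added water ≈ 1.862×10^15 m³ over 3.60×10^14 m² → Δh = 5.17 m.

≈ 5.2 m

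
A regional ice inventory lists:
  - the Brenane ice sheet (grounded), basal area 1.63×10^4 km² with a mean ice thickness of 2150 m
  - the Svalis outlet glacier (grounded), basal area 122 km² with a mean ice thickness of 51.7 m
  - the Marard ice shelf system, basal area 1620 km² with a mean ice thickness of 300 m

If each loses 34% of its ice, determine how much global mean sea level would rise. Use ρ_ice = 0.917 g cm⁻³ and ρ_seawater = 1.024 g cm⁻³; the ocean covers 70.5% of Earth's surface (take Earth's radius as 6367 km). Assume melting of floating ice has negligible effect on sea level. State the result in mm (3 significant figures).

Brenane: ice volume = 1.63×10^4 km² × 2150 m = 3.504×10^4 km³; 0.34 × 3.504×10^4 × (917/1024) = 1.067×10^4 km³ of water.
Svalis: ice volume = 122 km² × 51.7 m = 6.307 km³; 0.34 × 6.307 × (917/1024) = 1.920 km³ of water.
The Marard ice shelf system is floating and already displaces its own weight of water, so its melt adds essentially nothing to sea level.
Total added water ≈ 1.067×10^13 m³ over 3.59×10^14 m² → Δh = 0.0297 m = 29.7 mm.

≈ 29.7 mm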